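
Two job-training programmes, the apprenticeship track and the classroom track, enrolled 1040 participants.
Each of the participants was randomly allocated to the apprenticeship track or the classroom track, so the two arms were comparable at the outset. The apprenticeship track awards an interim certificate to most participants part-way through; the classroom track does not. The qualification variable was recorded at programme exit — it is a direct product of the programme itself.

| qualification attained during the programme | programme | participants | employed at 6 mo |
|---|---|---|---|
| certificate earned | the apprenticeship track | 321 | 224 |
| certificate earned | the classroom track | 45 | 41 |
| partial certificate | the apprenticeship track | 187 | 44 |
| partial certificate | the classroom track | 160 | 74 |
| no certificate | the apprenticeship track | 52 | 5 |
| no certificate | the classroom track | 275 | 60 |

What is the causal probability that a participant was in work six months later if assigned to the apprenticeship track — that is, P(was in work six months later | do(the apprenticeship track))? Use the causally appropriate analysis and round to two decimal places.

0.49

Qualification attained during the programme here is a post-treatment variable shaped by the programme; conditioning on it would introduce bias rather than remove it. The overall comparison is the causal one.
So P(outcome | do(the apprenticeship track)) is just the pooled rate for the apprenticeship track: 273/560 = 0.487.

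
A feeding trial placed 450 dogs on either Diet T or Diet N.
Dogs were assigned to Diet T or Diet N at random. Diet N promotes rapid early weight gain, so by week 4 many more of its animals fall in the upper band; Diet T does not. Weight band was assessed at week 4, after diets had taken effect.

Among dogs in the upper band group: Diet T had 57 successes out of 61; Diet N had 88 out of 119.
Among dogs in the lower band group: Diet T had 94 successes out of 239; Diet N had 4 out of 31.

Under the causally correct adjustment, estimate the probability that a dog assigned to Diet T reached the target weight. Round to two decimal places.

0.50

Diet T is higher inside every week-4 weight band stratum but Diet N is higher in aggregate. Whether to stratify depends on how week-4 weight band relates to the diet.
Week-4 weight band lies on the pathway diet → week-4 weight band → outcome, so adjusting for it blocks the indirect effect. For the total causal effect of diet, use the unadjusted pooled rates.
So P(outcome | do(Diet T)) is just the pooled rate for Diet T: 151/300 = 0.503.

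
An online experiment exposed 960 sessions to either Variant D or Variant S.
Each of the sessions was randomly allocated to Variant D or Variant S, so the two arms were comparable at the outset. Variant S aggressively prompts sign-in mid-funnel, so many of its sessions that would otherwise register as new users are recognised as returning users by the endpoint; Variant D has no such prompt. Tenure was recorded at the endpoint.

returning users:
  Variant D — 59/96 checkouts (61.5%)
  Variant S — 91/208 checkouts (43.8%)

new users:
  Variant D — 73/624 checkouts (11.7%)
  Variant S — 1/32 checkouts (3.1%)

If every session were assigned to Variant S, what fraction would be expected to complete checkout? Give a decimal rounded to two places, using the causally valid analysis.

0.38

Within every user tenure level Variant D has the higher rate, yet pooled Variant S does — Simpson's reversal.
User tenure lies on the pathway variant → user tenure → outcome, so adjusting for it blocks the indirect effect. For the total causal effect of variant, use the unadjusted pooled rates.
So P(outcome | do(Variant S)) is just the pooled rate for Variant S: 92/240 = 0.383.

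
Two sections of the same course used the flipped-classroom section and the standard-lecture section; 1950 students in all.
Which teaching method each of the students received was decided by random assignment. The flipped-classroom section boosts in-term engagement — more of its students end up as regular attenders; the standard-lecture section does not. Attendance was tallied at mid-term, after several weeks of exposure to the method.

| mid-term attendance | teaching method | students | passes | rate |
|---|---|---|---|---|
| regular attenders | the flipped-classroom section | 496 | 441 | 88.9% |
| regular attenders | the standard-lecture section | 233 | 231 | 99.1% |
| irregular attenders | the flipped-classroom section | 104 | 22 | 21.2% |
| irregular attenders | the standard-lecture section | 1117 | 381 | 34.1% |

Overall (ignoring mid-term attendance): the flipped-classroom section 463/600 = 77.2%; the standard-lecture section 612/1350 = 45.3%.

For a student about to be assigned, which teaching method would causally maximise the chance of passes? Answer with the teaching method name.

the flipped-classroom section

Mid-term attendance is downstream of the teaching method. One should not condition on a consequence of treatment, so the overall rates are the right comparison.
Pooled: the flipped-classroom section 77.2% vs the standard-lecture section 45.3%; the flipped-classroom section is higher overall.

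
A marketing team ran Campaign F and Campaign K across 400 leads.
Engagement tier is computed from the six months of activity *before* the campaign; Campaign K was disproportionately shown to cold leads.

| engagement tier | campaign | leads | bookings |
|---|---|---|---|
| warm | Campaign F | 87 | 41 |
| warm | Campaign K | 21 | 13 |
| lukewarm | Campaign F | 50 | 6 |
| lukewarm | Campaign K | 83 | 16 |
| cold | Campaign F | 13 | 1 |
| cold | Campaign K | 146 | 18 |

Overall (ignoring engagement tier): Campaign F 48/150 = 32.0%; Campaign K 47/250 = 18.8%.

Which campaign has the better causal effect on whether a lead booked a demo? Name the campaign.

Within every engagement tier level Campaign K has the higher rate, yet pooled Campaign F does — Simpson's reversal.
Engagement tier is set before the campaign has any effect — it is not caused by the campaign — and it independently drives the outcome. That makes it a confounder, so the causal comparison is within engagement tier levels.
Within each level — warm: 47.1% vs 61.9%; lukewarm: 12.0% vs 19.3%; cold: 7.7% vs 12.3% — Campaign K is higher every time.

Campaign K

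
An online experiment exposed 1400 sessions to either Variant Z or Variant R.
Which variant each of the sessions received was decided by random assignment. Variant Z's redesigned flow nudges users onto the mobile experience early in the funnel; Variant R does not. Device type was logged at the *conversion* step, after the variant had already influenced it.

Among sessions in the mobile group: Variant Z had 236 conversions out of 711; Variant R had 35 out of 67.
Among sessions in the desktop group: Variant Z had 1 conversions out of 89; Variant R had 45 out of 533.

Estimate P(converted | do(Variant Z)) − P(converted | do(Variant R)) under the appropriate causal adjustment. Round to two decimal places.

+0.16

Device type here is a post-treatment variable shaped by the variant; conditioning on it would introduce bias rather than remove it. The overall comparison is the causal one.
The causal difference is the pooled difference: 0.296 − 0.133 = +0.163.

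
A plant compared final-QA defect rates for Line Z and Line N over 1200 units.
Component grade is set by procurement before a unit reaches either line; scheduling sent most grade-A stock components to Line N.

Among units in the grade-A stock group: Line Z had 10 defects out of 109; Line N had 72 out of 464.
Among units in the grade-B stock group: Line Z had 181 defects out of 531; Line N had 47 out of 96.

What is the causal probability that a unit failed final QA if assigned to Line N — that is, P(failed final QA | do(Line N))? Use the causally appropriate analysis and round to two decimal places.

0.33

The component grade-specific comparison favours Line Z throughout, but the pooled figures favour Line N. The question is whether to condition on component grade.
Component grade satisfies the back-door criterion: it is not a descendant of the line, and it blocks the spurious path from line to outcome. Adjusting for it (i.e., using the within-component grade rates) gives the causal effect.
Standardising Line N to the population component grade mix: 0.477·72/464 + 0.522·47/96 = 0.330.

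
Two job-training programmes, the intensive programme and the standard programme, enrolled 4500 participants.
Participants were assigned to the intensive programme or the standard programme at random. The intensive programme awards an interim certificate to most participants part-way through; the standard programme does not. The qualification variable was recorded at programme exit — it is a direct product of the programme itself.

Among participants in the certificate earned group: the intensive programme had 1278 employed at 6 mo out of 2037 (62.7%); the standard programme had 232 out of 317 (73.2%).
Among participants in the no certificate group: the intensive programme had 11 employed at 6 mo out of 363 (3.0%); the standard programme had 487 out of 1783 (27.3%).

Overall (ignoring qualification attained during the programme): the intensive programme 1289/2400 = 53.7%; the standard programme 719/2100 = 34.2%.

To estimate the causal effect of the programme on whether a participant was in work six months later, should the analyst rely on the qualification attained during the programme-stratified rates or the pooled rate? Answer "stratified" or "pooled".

Qualification attained during the programme is recorded after the programme and is itself shifted by it — it sits on the causal path from programme to outcome. Conditioning on a mediator would strip out part of the effect we want; the pooled comparison gives the total causal effect.
Pooled: the intensive programme 53.7% vs the standard programme 34.2%; the intensive programme is higher overall.

pooled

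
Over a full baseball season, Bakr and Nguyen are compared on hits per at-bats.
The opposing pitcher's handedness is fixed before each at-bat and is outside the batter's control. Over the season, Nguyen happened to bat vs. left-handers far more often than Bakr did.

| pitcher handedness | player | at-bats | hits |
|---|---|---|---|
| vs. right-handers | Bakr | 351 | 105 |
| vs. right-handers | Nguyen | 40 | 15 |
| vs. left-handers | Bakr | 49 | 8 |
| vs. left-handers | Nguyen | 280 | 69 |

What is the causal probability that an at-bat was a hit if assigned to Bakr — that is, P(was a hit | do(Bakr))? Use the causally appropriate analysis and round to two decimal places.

Within every pitcher handedness level Nguyen has the higher rate, yet pooled Bakr does — Simpson's reversal.
Nothing the player does changes pitcher handedness; the imbalance is an allocation artefact. With pitcher handedness also predicting the outcome, the pooled figure is confounded, and the within-stratum comparison is the causal one.
Standardising Bakr to the population pitcher handedness mix: 0.543·105/351 + 0.457·8/49 = 0.237.

0.24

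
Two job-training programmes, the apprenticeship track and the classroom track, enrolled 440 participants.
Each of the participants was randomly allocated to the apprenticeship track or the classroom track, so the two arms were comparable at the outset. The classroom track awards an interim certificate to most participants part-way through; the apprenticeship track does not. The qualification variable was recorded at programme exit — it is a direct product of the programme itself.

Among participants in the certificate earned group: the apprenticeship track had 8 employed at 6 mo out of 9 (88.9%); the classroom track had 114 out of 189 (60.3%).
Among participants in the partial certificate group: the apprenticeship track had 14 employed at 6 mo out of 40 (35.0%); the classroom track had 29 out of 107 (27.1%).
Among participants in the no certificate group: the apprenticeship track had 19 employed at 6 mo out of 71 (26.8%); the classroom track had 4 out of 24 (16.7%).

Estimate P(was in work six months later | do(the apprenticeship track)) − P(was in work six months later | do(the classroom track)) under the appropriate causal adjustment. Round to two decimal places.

-0.12

the apprenticeship track is higher inside every qualification attained during the programme stratum but the classroom track is higher in aggregate. Whether to stratify depends on how qualification attained during the programme relates to the programme.
Qualification attained during the programme is downstream of the programme. One should not condition on a consequence of treatment, so the overall rates are the right comparison.
The causal difference is the pooled difference: 0.342 − 0.459 = -0.118.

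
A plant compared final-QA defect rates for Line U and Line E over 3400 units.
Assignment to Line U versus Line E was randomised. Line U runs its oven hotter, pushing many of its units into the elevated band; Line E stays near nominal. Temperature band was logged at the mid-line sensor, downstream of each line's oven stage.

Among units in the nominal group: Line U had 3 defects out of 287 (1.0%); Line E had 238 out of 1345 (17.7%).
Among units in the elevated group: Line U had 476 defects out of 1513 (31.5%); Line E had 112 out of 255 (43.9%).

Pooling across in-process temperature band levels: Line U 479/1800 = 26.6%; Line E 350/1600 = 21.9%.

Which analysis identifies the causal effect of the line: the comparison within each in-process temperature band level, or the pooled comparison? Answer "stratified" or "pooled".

pooled

The in-process temperature band-specific comparison favours Line U throughout, but the pooled figures favour Line E. The question is whether to condition on in-process temperature band.
In-process temperature band is recorded after the line and is itself shifted by it — it sits on the causal path from line to outcome. Conditioning on a mediator would strip out part of the effect we want; the pooled comparison gives the total causal effect.
Pooled: Line U 26.6% vs Line E 21.9%; Line E is lower overall.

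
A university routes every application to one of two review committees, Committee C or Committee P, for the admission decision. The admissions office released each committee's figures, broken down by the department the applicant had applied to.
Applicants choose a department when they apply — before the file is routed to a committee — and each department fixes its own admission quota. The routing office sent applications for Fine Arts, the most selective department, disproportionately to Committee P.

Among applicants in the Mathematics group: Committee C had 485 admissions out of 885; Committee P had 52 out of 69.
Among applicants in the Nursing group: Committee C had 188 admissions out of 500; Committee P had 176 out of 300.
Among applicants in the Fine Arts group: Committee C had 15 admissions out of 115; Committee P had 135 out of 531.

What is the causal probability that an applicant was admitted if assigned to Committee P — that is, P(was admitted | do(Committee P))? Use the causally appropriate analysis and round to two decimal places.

Committee P is higher inside every department stratum but Committee C is higher in aggregate. Whether to stratify depends on how department relates to the review committee.
Since department is a pre-existing factor (not a product of the review committee) and it affects the outcome on its own, it is a confounder. The stratified rates, not the pooled rate, identify the causal effect.
Standardising Committee P to the population department mix: 0.398·52/69 + 0.333·176/300 + 0.269·135/531 = 0.564.

0.56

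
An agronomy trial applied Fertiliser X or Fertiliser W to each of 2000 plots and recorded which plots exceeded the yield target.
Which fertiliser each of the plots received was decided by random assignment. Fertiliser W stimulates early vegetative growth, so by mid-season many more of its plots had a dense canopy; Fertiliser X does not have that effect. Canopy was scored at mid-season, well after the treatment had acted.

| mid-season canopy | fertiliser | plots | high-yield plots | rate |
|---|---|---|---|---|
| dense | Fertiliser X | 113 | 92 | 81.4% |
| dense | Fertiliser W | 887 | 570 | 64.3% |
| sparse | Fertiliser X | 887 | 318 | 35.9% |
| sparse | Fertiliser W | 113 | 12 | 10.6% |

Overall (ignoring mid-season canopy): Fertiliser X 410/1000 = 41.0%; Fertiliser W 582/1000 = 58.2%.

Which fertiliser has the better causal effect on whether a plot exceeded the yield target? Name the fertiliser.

Within every mid-season canopy level Fertiliser X has the higher rate, yet pooled Fertiliser W does — Simpson's reversal.
Mid-season canopy here is a post-treatment variable shaped by the fertiliser; conditioning on it would introduce bias rather than remove it. The overall comparison is the causal one.
Pooled: Fertiliser X 41.0% vs Fertiliser W 58.2%; Fertiliser W is higher overall.

Fertiliser W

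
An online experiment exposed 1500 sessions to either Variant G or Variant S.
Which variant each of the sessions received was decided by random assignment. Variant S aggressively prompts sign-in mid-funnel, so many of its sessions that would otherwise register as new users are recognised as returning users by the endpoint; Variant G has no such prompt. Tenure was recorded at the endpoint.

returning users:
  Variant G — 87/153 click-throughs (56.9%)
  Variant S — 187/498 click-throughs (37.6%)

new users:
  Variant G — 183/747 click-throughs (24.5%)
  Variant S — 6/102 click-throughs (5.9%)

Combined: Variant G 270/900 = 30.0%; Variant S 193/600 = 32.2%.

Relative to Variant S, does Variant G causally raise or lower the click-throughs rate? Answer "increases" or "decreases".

Because the variant influences user tenure, user tenure is a post-treatment mediator, not a confounder. Stratifying on it would bias the estimate; the causal effect is the crude pooled difference.
Pooled: Variant G 30.0% vs Variant S 32.2%; Variant S is higher overall.

decreases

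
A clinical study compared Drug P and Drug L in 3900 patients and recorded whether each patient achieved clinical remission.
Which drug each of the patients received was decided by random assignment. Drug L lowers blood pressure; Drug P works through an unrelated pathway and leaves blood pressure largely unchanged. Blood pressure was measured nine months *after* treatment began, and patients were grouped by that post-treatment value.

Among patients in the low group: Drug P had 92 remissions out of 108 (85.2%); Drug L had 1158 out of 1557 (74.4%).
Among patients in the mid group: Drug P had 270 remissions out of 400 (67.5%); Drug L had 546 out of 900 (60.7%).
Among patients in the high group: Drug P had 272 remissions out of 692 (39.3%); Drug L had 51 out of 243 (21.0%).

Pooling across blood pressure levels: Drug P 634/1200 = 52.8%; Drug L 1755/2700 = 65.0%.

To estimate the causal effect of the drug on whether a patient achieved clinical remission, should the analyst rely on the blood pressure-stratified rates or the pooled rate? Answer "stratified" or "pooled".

The blood pressure-specific comparison favours Drug P throughout, but the pooled figures favour Drug L. The question is whether to condition on blood pressure.
Stratifying would compare drugs among patients the drugs themselves sorted into blood pressure groups — a form of selection on an intermediate. The unconditioned pooled rates give the total causal effect.
Pooled: Drug P 52.8% vs Drug L 65.0%; Drug L is higher overall.

pooled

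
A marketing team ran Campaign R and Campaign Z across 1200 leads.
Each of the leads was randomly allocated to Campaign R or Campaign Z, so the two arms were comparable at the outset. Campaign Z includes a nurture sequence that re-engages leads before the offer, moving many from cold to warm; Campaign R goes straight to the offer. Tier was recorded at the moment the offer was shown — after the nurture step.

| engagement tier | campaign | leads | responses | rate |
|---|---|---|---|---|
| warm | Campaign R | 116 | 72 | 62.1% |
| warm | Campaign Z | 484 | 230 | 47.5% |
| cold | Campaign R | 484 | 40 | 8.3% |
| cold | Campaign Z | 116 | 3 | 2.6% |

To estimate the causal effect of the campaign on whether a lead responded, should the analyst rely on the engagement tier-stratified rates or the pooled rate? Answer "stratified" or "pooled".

Engagement tier is recorded after the campaign and is itself shifted by it — it sits on the causal path from campaign to outcome. Conditioning on a mediator would strip out part of the effect we want; the pooled comparison gives the total causal effect.
Pooled: Campaign R 18.7% vs Campaign Z 38.8%; Campaign Z is higher overall.

pooled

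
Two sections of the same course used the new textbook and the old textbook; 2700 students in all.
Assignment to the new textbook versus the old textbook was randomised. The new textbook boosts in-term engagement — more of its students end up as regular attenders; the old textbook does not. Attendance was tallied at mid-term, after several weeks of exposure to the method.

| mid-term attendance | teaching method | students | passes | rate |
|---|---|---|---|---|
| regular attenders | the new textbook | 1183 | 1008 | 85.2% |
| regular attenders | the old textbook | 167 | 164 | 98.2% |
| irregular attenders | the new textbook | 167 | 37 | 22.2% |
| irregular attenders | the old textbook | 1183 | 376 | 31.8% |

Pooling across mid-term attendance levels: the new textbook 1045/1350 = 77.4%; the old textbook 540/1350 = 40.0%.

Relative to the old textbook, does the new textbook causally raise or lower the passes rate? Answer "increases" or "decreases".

The mid-term attendance-specific comparison favours the old textbook throughout, but the pooled figures favour the new textbook. The question is whether to condition on mid-term attendance.
Mid-term attendance lies on the pathway teaching method → mid-term attendance → outcome, so adjusting for it blocks the indirect effect. For the total causal effect of teaching method, use the unadjusted pooled rates.
Pooled: the new textbook 77.4% vs the old textbook 40.0%; the new textbook is higher overall.

increases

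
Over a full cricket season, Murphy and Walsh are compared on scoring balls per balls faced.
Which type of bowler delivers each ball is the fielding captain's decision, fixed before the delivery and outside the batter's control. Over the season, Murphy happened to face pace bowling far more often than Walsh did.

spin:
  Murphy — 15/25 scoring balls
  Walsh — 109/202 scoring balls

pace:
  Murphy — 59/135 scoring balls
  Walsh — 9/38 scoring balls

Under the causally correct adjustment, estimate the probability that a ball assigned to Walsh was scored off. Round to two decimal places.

0.41

The stratified and pooled comparisons disagree (Murphy wins within each bowling type; Walsh wins overall), so the answer turns on the causal role of bowling type.
Bowling type differs across players for reasons unrelated to any effect of the player itself, and it separately predicts the outcome — a classic confounder. We must compare within bowling type levels.
Standardising Walsh to the population bowling type mix: 0.568·109/202 + 0.432·9/38 = 0.409.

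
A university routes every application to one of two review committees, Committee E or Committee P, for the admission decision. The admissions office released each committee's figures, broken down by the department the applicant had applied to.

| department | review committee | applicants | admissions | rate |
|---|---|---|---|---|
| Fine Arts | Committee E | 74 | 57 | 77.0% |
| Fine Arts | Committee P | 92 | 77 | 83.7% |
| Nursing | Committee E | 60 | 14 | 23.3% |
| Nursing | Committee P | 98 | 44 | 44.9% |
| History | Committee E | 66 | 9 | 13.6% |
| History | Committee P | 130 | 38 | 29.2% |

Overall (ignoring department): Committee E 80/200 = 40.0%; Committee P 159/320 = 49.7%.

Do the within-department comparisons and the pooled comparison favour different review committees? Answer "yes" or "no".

no

Within each department level (Fine Arts 77.0% vs 83.7%; Nursing 23.3% vs 44.9%; History 13.6% vs 29.2%), Committee P has the higher rate every time. Pooled: 40.0% vs 49.7% — Committee P has the higher rate overall. They agree.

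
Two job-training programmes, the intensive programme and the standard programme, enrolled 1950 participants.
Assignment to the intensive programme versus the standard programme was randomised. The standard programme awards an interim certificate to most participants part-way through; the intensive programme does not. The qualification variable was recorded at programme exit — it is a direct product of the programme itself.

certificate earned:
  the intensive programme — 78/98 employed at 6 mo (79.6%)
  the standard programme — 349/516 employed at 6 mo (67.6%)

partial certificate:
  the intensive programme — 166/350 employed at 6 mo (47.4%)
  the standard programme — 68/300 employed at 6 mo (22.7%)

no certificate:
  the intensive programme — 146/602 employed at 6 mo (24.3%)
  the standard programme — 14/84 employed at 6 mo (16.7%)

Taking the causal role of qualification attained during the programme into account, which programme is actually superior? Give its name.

The stratified and pooled comparisons disagree (the intensive programme wins within each qualification attained during the programme; the standard programme wins overall), so the answer turns on the causal role of qualification attained during the programme.
Qualification attained during the programme is downstream of the programme. One should not condition on a consequence of treatment, so the overall rates are the right comparison.
Pooled: the intensive programme 37.1% vs the standard programme 47.9%; the standard programme is higher overall.

the standard programme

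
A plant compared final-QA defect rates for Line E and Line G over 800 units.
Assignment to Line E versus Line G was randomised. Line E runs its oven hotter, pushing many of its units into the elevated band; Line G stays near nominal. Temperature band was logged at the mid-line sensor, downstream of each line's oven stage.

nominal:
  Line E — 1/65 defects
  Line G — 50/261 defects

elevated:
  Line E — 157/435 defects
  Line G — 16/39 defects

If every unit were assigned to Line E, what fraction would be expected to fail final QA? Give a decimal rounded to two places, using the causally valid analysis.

0.32

Line E is lower inside every in-process temperature band stratum but Line G is lower in aggregate. Whether to stratify depends on how in-process temperature band relates to the line.
Stratifying would compare lines among units the lines themselves sorted into in-process temperature band groups — a form of selection on an intermediate. The unconditioned pooled rates give the total causal effect.
So P(outcome | do(Line E)) is just the pooled rate for Line E: 158/500 = 0.316.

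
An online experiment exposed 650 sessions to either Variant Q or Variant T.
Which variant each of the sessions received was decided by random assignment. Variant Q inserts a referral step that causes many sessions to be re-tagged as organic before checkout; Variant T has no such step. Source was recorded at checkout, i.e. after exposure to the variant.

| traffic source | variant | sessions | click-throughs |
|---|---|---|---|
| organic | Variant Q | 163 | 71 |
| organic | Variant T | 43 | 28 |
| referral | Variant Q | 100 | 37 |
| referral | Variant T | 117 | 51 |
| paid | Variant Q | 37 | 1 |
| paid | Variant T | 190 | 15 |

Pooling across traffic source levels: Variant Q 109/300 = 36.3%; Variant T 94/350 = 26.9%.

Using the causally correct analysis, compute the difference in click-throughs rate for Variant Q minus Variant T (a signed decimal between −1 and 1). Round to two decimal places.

Within every traffic source level Variant T has the higher rate, yet pooled Variant Q does — Simpson's reversal.
Stratifying would compare variants among sessions the variants themselves sorted into traffic source groups — a form of selection on an intermediate. The unconditioned pooled rates give the total causal effect.
The causal difference is the pooled difference: 0.363 − 0.269 = +0.095.

+0.09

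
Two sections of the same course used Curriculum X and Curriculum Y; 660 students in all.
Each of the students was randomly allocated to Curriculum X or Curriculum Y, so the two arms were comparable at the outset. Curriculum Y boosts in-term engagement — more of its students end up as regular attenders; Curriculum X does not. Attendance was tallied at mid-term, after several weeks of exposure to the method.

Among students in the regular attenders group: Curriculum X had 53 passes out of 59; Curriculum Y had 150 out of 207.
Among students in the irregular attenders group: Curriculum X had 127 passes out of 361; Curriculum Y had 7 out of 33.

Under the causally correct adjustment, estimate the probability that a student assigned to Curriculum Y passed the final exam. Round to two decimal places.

0.65

Stratifying would compare teaching methods among students the teaching methods themselves sorted into mid-term attendance groups — a form of selection on an intermediate. The unconditioned pooled rates give the total causal effect.
So P(outcome | do(Curriculum Y)) is just the pooled rate for Curriculum Y: 157/240 = 0.654.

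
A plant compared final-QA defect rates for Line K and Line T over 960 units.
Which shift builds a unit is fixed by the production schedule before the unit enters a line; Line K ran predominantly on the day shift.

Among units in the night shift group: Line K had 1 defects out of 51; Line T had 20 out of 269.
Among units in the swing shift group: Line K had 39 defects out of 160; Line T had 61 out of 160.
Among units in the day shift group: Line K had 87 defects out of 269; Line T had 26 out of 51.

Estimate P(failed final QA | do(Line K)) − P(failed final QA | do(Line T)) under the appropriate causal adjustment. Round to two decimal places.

-0.13

The shift-specific comparison favours Line K throughout, but the pooled figures favour Line T. The question is whether to condition on shift.
Since shift is a pre-existing factor (not a product of the line) and it affects the outcome on its own, it is a confounder. The stratified rates, not the pooled rate, identify the causal effect.
Adjusting over the population distribution of shift: 0.333·(0.020−0.074) + 0.333·(0.244−0.381) + 0.333·(0.323−0.510) = -0.126.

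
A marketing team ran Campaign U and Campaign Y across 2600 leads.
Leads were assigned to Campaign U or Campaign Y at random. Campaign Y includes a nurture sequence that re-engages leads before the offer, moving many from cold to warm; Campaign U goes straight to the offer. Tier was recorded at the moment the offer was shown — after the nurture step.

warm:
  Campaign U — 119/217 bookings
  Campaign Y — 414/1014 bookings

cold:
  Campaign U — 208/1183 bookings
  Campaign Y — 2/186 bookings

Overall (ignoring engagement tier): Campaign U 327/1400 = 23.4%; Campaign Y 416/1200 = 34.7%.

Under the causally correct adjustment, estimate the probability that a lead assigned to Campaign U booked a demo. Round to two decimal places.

0.23

Within every engagement tier level Campaign U has the higher rate, yet pooled Campaign Y does — Simpson's reversal.
Stratifying would compare campaigns among leads the campaigns themselves sorted into engagement tier groups — a form of selection on an intermediate. The unconditioned pooled rates give the total causal effect.
So P(outcome | do(Campaign U)) is just the pooled rate for Campaign U: 327/1400 = 0.234.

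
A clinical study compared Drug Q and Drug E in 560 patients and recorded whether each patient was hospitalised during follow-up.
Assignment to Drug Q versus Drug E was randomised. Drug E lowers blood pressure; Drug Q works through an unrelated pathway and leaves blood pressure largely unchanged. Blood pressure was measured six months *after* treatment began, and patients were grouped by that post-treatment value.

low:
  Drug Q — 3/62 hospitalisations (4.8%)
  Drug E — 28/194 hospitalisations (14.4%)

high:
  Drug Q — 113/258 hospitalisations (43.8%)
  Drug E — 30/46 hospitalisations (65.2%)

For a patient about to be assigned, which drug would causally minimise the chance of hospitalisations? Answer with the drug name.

Drug E

Drug Q is lower inside every blood pressure stratum but Drug E is lower in aggregate. Whether to stratify depends on how blood pressure relates to the drug.
Blood pressure lies on the pathway drug → blood pressure → outcome, so adjusting for it blocks the indirect effect. For the total causal effect of drug, use the unadjusted pooled rates.
Pooled: Drug Q 36.2% vs Drug E 24.2%; Drug E is lower overall.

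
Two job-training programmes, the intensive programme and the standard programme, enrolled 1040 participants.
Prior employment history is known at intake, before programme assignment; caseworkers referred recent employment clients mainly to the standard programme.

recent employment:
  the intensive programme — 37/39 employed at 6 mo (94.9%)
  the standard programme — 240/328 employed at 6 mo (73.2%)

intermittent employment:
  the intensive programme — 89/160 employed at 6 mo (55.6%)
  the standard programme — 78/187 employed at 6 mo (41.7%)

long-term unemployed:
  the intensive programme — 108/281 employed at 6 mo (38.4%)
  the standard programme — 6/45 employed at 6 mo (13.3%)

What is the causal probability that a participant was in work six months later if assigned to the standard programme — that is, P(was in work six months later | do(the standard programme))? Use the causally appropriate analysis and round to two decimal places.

Within every prior employment history level the intensive programme has the higher rate, yet pooled the standard programme does — Simpson's reversal.
Prior employment history differs across programmes for reasons unrelated to any effect of the programme itself, and it separately predicts the outcome — a classic confounder. We must compare within prior employment history levels.
Standardising the standard programme to the population prior employment history mix: 0.353·240/328 + 0.334·78/187 + 0.313·6/45 = 0.439.

0.44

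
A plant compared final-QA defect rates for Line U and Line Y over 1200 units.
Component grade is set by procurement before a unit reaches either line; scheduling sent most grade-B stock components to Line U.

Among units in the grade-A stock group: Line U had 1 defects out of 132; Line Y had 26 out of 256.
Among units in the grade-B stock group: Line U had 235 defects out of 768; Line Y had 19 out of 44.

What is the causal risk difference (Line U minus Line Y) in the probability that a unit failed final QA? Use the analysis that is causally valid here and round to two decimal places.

Component grade is set before the line has any effect — it is not caused by the line — and it independently drives the outcome. That makes it a confounder, so the causal comparison is within component grade levels.
Adjusting over the population distribution of component grade: 0.323·(0.008−0.102) + 0.677·(0.306−0.432) = -0.116.

-0.12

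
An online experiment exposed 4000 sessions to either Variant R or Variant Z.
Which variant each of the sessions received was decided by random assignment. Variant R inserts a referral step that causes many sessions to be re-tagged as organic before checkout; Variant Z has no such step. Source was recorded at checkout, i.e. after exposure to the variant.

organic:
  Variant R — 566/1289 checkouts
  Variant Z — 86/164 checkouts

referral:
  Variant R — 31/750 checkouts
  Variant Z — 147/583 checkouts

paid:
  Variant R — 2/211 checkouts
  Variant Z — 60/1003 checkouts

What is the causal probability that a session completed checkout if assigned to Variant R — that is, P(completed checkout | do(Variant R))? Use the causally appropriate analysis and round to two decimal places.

0.27

Traffic source is downstream of the variant. One should not condition on a consequence of treatment, so the overall rates are the right comparison.
So P(outcome | do(Variant R)) is just the pooled rate for Variant R: 599/2250 = 0.266.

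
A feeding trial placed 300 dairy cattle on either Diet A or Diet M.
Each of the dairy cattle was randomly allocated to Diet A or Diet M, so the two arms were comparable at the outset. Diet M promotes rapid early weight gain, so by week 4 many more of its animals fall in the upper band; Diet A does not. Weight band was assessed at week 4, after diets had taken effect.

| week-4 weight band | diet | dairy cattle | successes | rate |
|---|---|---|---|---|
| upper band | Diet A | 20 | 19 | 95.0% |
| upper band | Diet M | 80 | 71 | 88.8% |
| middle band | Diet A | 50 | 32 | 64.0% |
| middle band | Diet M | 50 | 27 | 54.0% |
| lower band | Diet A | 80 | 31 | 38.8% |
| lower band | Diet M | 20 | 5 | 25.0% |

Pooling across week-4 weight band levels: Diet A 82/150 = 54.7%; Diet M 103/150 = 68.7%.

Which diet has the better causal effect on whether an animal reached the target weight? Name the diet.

Diet M

Week-4 weight band lies on the pathway diet → week-4 weight band → outcome, so adjusting for it blocks the indirect effect. For the total causal effect of diet, use the unadjusted pooled rates.
Pooled: Diet A 54.7% vs Diet M 68.7%; Diet M is higher overall.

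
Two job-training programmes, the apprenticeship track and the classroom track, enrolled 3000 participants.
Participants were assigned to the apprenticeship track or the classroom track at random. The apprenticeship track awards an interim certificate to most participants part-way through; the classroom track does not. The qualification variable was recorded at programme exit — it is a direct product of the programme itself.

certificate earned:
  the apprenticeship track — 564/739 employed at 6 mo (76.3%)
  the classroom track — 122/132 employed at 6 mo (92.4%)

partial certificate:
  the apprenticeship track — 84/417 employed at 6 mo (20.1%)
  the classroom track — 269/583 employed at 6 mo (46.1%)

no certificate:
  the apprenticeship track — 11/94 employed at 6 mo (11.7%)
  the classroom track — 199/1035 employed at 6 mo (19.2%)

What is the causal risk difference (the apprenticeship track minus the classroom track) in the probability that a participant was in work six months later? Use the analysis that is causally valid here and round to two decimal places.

Qualification attained during the programme is downstream of the programme. One should not condition on a consequence of treatment, so the overall rates are the right comparison.
The causal difference is the pooled difference: 0.527 − 0.337 = +0.190.

+0.19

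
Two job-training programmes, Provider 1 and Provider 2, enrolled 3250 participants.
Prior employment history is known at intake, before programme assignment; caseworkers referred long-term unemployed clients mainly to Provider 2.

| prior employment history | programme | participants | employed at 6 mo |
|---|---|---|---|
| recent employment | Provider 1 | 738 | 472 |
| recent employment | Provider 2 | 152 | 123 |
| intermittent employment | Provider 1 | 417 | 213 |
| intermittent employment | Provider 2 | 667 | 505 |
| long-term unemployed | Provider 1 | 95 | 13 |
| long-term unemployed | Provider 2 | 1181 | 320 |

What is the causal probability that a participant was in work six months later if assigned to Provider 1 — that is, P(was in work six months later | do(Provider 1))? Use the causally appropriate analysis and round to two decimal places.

Prior employment history satisfies the back-door criterion: it is not a descendant of the programme, and it blocks the spurious path from programme to outcome. Adjusting for it (i.e., using the within-prior employment history rates) gives the causal effect.
Standardising Provider 1 to the population prior employment history mix: 0.274·472/738 + 0.334·213/417 + 0.393·13/95 = 0.399.

0.40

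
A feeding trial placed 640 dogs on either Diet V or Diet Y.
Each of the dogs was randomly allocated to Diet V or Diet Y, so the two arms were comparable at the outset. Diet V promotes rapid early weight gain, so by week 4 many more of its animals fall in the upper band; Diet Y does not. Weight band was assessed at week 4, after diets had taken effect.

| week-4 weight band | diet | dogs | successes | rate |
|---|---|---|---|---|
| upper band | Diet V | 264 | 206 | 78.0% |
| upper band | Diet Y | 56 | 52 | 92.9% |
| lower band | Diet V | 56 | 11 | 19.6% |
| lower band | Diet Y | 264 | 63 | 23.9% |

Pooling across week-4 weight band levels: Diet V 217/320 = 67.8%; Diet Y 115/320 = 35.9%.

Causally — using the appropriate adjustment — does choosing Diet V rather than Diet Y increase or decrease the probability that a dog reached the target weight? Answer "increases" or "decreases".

Within every week-4 weight band level Diet Y has the higher rate, yet pooled Diet V does — Simpson's reversal.
The distribution of week-4 weight band is itself part of what the diet does — it is an intermediate outcome. Holding it fixed would remove that part of the effect; the total effect is the pooled difference.
Pooled: Diet V 67.8% vs Diet Y 35.9%; Diet V is higher overall.

increases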